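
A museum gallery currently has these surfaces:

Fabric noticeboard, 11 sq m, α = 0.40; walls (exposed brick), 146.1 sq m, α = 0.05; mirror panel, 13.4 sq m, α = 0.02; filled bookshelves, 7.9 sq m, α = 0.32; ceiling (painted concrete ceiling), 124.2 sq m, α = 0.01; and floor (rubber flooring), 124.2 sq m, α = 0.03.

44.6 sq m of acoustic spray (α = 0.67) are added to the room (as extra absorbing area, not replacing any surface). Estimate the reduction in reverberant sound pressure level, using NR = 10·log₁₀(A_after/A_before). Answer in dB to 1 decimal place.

4.0 dB

A_before = Σ Sᵢαᵢ = 11·0.40 + 146.1·0.05 + 13.4·0.02 + 7.9·0.32 + 124.2·0.01 + 124.2·0.03 = 19.469 sabins.
Added absorption = 44.6 × 0.67 = 29.882 sabins.
New total A_after = 49.351 sabins.
NR = 10·log₁₀(49.351/19.469) = 4.0 dB.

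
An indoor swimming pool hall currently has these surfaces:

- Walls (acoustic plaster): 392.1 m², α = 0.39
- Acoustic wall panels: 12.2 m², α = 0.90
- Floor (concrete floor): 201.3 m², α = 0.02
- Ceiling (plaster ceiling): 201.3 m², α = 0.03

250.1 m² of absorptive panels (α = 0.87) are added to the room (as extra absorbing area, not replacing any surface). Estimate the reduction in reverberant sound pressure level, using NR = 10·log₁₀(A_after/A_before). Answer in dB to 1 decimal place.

3.5 dB

Summing Sᵢαᵢ: 152.919 + 10.980 + 4.026 + 6.039 → A_before = 173.964 sabins.
Treatment contributes 250.1·0.87 = 217.587 sabins.
A_after = 173.964 + 217.587 = 391.551 sabins.
NR = 10·log₁₀(391.551/173.964) = 3.5 dB.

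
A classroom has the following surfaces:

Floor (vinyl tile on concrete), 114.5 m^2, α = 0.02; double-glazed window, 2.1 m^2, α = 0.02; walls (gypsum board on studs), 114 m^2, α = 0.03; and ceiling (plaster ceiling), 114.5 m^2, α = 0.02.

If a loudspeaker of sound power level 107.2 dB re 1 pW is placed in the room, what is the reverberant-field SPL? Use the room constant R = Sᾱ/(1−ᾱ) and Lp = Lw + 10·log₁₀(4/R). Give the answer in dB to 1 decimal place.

A = 8.042 sabins; S = 345.1 m^2.
ᾱ = 0.0233, so room constant R = A/(1−ᾱ) = 8.234 m^2.
Lp = 107.2 + 10·log₁₀(4/8.234) = 107.2 + (-3.14) = 104.1 dB.

104.1 dB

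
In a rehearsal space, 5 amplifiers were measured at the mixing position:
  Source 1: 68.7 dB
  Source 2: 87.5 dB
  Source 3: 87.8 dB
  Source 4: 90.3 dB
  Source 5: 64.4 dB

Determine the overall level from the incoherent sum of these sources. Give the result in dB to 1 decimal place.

93.5 dB

Σ 10^(Lᵢ/10) = 2.247e+09.
Combined level = 10 log₁₀(2.247e+09) = 93.5 dB.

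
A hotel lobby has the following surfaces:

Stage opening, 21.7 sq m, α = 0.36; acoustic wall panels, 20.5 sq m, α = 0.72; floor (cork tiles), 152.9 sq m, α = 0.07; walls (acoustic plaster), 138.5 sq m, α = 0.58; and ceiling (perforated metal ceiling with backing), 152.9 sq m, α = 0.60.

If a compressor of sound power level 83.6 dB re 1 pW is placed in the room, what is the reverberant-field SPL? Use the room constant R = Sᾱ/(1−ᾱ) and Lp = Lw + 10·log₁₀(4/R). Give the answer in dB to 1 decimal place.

Σ(Sᵢαᵢ) = 21.7×0.36 + 20.5×0.72 + 152.9×0.07 + 138.5×0.58 + 152.9×0.60 = 205.345; total area S = 486.5 sq m.
ᾱ = 0.4221, so room constant R = A/(1−ᾱ) = 355.330 sq m.
Lp = Lw + 10 log₁₀(4/R) = 83.6 -19.49 = 64.1 dB.

64.1 dB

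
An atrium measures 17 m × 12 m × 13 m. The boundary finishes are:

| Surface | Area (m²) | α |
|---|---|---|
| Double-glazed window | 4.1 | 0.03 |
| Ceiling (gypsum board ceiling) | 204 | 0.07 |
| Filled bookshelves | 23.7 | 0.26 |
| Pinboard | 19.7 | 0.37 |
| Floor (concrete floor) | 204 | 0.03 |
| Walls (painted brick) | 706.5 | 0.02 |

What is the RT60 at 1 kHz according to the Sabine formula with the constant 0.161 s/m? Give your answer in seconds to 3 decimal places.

8.876 sec

Equivalent absorption area: A = 4.1×0.03 + 204×0.07 + 23.7×0.26 + 19.7×0.37 + 204×0.03 + 706.5×0.02 = 48.104 m².
V = 17·12·13 = 2652 m³.
Sabine: RT60 = 0.161 × 2652 / 48.104 = 8.876 s.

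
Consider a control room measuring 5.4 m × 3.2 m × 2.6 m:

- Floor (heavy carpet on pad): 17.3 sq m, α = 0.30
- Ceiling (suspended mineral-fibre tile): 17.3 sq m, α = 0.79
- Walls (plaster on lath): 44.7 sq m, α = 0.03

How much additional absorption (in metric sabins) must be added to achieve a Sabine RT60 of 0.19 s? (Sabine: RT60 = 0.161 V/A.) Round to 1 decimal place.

17.9 sabins

Equivalent absorption area: A₁ = 17.3·0.30 + 17.3·0.79 + 44.7·0.03 = 20.198 sq m.
For T = 0.19 s, need A₂ = 0.161·V/T = 0.161·44.928/0.19 = 38.071 sabins.
ΔA = A₂ − A₁ = 38.071 − 20.198 = 17.9 sabins.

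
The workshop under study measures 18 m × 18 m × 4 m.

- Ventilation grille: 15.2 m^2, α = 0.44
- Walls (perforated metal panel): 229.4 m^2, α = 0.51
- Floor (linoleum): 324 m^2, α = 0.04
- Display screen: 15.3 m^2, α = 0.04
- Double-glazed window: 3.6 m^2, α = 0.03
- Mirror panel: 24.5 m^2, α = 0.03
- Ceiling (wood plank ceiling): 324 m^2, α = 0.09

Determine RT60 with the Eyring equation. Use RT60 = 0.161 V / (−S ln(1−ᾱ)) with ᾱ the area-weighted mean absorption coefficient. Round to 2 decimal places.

Total surface area S = 15.2 + 229.4 + 324 + 15.3 + 3.6 + 24.5 + 324 = 936.0 m^2.
Σ(Sᵢαᵢ) = 15.2·0.44 + 229.4·0.51 + 324·0.04 + 15.3·0.04 + 3.6·0.03 + 24.5·0.03 + 324·0.09 = 167.257.
ᾱ = 167.257 / 936.0 = 0.1787.
Eyring denominator: −S ln(1−ᾱ) = 184.267.
V = 18 × 18 × 4 = 1296 m³.
RT60 = 0.161 × 1296 / 184.267 = 1.13 s.

1.13 seconds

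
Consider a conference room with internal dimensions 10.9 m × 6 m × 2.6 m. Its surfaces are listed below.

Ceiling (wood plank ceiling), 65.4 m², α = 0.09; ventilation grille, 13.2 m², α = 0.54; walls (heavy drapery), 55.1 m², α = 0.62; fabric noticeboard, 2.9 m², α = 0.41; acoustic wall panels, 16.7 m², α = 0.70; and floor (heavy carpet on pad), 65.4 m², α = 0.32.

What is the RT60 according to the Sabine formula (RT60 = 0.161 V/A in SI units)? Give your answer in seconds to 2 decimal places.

0.34 sec

A = Σ Sᵢαᵢ = 65.4*0.09 + 13.2*0.54 + 55.1*0.62 + 2.9*0.41 + 16.7*0.70 + 65.4*0.32 = 80.983 sabins.
V = 10.9·6·2.6 = 170.04 m³.
Sabine: RT60 = 0.161 × 170.04 / 80.983 = 0.34 s.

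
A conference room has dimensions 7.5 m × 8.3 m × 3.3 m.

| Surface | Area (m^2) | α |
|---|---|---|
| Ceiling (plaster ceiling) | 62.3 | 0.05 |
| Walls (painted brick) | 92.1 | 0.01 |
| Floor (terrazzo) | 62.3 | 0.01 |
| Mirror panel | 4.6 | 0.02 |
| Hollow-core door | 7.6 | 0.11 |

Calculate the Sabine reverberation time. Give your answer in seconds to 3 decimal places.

A = Σ Sᵢαᵢ = 62.3*0.05 + 92.1*0.01 + 62.3*0.01 + 4.6*0.02 + 7.6*0.11 = 5.587 sabins.
V = 7.5·8.3·3.3 = 205.425 m³.
Sabine: RT60 = 0.161 × 205.425 / 5.587 = 5.920 s.

5.920 s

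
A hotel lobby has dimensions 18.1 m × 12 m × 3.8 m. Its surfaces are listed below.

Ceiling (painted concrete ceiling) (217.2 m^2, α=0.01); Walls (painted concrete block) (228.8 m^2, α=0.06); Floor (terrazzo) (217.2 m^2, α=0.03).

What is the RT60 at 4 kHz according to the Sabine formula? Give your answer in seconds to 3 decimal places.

5.928 sec

Total absorption A = 217.2×0.01 + 228.8×0.06 + 217.2×0.03
  = 2.172 + 13.728 + 6.516 = 22.416 m^2 sabins.
Room volume: 825.36 m³.
RT60 = 0.161 · V / A = 0.161 × 825.36 / 22.416 = 5.928 s.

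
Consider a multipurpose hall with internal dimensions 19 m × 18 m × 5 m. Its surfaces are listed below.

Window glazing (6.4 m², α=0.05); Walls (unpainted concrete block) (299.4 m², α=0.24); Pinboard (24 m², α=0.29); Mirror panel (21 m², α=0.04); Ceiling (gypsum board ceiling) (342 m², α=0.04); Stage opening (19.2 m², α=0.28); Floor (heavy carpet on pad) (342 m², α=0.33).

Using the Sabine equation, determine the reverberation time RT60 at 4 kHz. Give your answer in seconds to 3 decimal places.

A = Σ Sᵢαᵢ = 6.4*0.05 + 299.4*0.24 + 24*0.29 + 21*0.04 + 342*0.04 + 19.2*0.28 + 342*0.33 = 211.892 sabins.
Room volume: 1710 m³.
T = 0.161 V/A = 0.161·1710/211.892 = 1.299 s.

1.299 sec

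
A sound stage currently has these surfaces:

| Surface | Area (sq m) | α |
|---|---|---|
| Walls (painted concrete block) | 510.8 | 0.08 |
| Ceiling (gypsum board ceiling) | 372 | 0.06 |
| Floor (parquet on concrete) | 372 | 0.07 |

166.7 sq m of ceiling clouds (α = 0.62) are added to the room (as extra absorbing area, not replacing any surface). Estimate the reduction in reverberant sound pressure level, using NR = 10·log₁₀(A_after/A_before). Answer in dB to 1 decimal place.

3.3 dB

A_before = Σ Sᵢαᵢ = 510.8×0.08 + 372×0.06 + 372×0.07 = 89.224 sabins.
Added absorption = 166.7 × 0.62 = 103.354 sabins.
New total A_after = 192.578 sabins.
Reduction = 10 log₁₀(A_after/A_before) = 10 log₁₀(2.1584) = 3.3 dB.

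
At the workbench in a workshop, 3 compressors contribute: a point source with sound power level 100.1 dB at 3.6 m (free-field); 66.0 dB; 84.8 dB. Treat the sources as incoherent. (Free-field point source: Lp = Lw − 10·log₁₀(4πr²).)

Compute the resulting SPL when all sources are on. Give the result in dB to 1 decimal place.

Source at 3.6 m: Lp = 100.1 − 10·log₁₀(4π·3.6²) = 100.1 − 10·log₁₀(162.860) = 78.0 dB.
Sum in the linear (power) domain: Σ 10^(Lᵢ/10) = 10^(78.0/10) + 10^(66.0/10) + 10^(84.8/10) = 3.691e+08.
Combined level = 10 log₁₀(3.691e+08) = 85.7 dB.

85.7 dB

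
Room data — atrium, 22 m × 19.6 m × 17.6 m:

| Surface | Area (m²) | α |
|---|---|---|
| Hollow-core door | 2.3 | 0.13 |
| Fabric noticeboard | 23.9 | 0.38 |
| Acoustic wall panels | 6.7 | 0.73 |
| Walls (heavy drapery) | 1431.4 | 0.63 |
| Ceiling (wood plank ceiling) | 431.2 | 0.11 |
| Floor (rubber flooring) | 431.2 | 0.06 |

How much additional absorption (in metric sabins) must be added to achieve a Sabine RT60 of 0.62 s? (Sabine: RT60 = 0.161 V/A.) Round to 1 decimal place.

Summing Sᵢαᵢ: 0.299 + 9.082 + 4.891 + 901.782 + 47.432 + 25.872 → A₁ = 989.358 sabins.
Target A₂ = 0.161·7589.12/0.62 = 1970.723 sabins (V = 7589.12 m³).
Shortfall: 1970.723 − 989.358 = 981.4 sabins.

981.4 sabins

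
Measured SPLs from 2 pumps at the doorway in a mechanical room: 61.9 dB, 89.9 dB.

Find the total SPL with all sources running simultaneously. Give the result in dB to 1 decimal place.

89.9 dB

Sum in the linear (power) domain: Σ 10^(Lᵢ/10) = 10^(61.9/10) + 10^(89.9/10) = 9.788e+08.
Back to dB: 10·log₁₀ Σ = 89.9 dB.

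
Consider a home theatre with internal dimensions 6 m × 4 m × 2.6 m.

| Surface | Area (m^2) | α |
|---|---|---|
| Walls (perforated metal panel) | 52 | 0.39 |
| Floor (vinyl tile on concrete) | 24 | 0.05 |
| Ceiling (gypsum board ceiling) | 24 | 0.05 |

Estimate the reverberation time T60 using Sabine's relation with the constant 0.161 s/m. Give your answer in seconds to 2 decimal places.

0.44 seconds

Total absorption A = 52·0.39 + 24·0.05 + 24·0.05
  = 20.280 + 1.200 + 1.200 = 22.680 m^2 sabins.
V = 6·4·2.6 = 62.4 m³.
Sabine: RT60 = 0.161 × 62.4 / 22.680 = 0.44 s.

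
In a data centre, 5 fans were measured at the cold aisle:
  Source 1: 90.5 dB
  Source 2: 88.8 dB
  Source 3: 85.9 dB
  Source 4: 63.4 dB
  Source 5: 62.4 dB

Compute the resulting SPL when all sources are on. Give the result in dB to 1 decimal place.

93.6 dB

Sum in the linear (power) domain: Σ 10^(Lᵢ/10) = 10^(90.5/10) + 10^(88.8/10) + 10^(85.9/10) + 10^(63.4/10) + 10^(62.4/10) = 2.274e+09.
Combined level = 10 log₁₀(2.274e+09) = 93.6 dB.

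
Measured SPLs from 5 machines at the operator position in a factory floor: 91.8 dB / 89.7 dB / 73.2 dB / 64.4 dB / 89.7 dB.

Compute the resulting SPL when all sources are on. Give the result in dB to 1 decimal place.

Sum in the linear (power) domain: Σ 10^(Lᵢ/10) = 10^(91.8/10) + 10^(89.7/10) + 10^(73.2/10) + 10^(64.4/10) + 10^(89.7/10) = 3.404e+09.
Back to dB: 10·log₁₀ Σ = 95.3 dB.

95.3 dB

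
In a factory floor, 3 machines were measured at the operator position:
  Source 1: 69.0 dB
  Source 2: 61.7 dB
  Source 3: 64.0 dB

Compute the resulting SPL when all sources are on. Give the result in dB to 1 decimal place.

70.8 dB

Converting to relative power and adding: 10^(69.0/10) + 10^(61.7/10) + 10^(64.0/10) = 1.193e+07.
Back to dB: 10·log₁₀ Σ = 70.8 dB.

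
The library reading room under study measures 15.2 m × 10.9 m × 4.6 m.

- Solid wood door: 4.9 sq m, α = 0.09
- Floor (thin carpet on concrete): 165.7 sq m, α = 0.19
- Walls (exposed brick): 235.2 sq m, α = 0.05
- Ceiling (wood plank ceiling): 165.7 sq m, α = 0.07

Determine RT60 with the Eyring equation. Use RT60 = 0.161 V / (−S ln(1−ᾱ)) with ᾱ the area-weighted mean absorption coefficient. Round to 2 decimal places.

2.11 s

Total surface area S = 4.9 + 165.7 + 235.2 + 165.7 = 571.5 sq m.
Σ(Sᵢαᵢ) = 4.9×0.09 + 165.7×0.19 + 235.2×0.05 + 165.7×0.07 = 55.283.
Mean coefficient ᾱ = A/S = 0.0967.
Eyring denominator: −S ln(1−ᾱ) = 58.122.
V = 15.2 × 10.9 × 4.6 = 762.128 m³.
RT60 = 0.161 × 762.128 / 58.122 = 2.11 s.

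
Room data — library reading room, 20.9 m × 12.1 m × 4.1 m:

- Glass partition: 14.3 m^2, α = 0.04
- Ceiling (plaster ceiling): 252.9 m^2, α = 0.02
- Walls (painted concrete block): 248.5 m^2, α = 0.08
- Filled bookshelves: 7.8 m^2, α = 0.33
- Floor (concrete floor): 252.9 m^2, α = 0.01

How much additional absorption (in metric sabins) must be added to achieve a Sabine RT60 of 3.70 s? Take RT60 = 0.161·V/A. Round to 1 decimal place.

A₁ = Σ Sᵢαᵢ = 14.3×0.04 + 252.9×0.02 + 248.5×0.08 + 7.8×0.33 + 252.9×0.01 = 30.613 sabins.
Target A₂ = 0.161·1036.849/3.70 = 45.117 sabins (V = 1036.849 m³).
ΔA = A₂ − A₁ = 45.117 − 30.613 = 14.5 sabins.

14.5 sabins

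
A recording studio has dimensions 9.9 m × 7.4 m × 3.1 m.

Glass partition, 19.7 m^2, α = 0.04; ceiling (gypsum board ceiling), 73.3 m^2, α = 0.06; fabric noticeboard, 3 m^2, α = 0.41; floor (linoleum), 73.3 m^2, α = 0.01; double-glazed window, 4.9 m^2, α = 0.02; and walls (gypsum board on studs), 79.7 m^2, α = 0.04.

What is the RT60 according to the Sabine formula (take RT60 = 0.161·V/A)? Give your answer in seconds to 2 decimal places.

Total absorption A = 19.7×0.04 + 73.3×0.06 + 3×0.41 + 73.3×0.01 + 4.9×0.02 + 79.7×0.04
  = 0.788 + 4.398 + 1.230 + 0.733 + 0.098 + 3.188 = 10.435 m^2 sabins.
Volume V = 9.9 × 7.4 × 3.1 = 227.106 m³.
RT60 = 0.161 · V / A = 0.161 × 227.106 / 10.435 = 3.50 s.

3.50 s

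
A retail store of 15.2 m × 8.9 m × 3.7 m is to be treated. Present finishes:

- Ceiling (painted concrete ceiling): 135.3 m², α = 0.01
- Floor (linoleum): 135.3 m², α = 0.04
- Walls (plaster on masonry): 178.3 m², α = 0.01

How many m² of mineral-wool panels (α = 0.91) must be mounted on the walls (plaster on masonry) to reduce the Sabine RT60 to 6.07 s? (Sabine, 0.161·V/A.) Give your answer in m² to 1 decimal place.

5.3

Total absorption A₁ = 135.3*0.01 + 135.3*0.04 + 178.3*0.01
  = 1.353 + 5.412 + 1.783 = 8.548 m² sabins.
Required A₂ = 0.161·500.536/6.07 = 13.276 sabins.
ΔA needed = 13.276 − 8.548 = 4.728 sabins.
Net gain per m²: Δα = 0.91 − 0.01 = 0.90.
Area = ΔA/Δα = 4.728/0.90 = 5.3 m².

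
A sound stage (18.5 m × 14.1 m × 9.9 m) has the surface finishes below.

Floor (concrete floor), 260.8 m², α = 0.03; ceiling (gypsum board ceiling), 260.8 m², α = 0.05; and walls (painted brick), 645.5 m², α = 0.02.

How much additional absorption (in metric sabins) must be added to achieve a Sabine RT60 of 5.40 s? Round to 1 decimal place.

A₁ = Σ Sᵢαᵢ = 260.8*0.03 + 260.8*0.05 + 645.5*0.02 = 33.774 sabins.
V = 2582.415 m³. Required absorption A₂ = 0.161 × 2582.415 / 5.40 = 76.994 sabins.
Shortfall: 76.994 − 33.774 = 43.2 sabins.

43.2 sabins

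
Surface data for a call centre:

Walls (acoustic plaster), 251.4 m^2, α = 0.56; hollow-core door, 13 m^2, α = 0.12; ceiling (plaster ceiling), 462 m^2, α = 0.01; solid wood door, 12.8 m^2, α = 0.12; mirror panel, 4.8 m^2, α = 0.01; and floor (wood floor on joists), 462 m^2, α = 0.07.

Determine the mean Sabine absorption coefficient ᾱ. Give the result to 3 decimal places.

Total surface area S = 1206.0 m^2.
Σ(Sᵢαᵢ) = 251.4·0.56 + 13·0.12 + 462·0.01 + 12.8·0.12 + 4.8·0.01 + 462·0.07 = 180.888.
ᾱ = 180.888 / 1206.0 = 0.150.

0.150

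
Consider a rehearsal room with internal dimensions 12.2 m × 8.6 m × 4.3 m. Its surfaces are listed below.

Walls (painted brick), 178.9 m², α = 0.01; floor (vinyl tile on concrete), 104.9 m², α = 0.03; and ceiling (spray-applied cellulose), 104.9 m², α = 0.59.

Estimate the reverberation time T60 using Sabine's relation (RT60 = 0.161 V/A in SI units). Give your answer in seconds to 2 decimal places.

1.09 s

Total absorption A = 178.9*0.01 + 104.9*0.03 + 104.9*0.59
  = 1.789 + 3.147 + 61.891 = 66.827 m² sabins.
Volume V = 12.2 × 8.6 × 4.3 = 451.156 m³.
RT60 = 0.161 · V / A = 0.161 × 451.156 / 66.827 = 1.09 s.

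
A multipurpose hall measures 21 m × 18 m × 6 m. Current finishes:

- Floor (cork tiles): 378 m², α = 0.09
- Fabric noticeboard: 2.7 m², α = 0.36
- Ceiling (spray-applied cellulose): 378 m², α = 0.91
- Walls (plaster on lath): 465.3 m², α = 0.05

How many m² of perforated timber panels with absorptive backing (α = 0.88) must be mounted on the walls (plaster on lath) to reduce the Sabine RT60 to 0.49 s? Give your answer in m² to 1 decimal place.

Equivalent absorption area: A₁ = 378*0.09 + 2.7*0.36 + 378*0.91 + 465.3*0.05 = 402.237 m².
Required A₂ = 0.161·2268/0.49 = 745.200 sabins.
ΔA needed = 745.200 − 402.237 = 342.963 sabins.
Net gain per m²: Δα = 0.88 − 0.05 = 0.83.
Panel area = 342.963 / 0.83 = 413.2 m².

413.2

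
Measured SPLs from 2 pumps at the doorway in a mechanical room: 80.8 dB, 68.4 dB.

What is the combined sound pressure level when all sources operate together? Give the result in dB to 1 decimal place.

Sum in the linear (power) domain: Σ 10^(Lᵢ/10) = 10^(80.8/10) + 10^(68.4/10) = 1.271e+08.
Back to dB: 10·log₁₀ Σ = 81.0 dB.

81.0 dB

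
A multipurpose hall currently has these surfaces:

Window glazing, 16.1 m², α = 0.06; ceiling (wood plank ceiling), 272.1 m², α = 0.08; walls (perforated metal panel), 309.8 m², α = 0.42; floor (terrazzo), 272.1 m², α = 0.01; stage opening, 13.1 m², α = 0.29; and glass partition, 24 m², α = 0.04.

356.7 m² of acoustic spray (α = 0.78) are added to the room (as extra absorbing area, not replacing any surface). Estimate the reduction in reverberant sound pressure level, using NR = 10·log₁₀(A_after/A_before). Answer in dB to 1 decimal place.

Summing Sᵢαᵢ: 0.966 + 21.768 + 130.116 + 2.721 + 3.799 + 0.960 → A_before = 160.330 sabins.
Treatment contributes 356.7·0.78 = 278.226 sabins.
A_after = 160.330 + 278.226 = 438.556 sabins.
Reduction = 10 log₁₀(A_after/A_before) = 10 log₁₀(2.7353) = 4.4 dB.

4.4 dB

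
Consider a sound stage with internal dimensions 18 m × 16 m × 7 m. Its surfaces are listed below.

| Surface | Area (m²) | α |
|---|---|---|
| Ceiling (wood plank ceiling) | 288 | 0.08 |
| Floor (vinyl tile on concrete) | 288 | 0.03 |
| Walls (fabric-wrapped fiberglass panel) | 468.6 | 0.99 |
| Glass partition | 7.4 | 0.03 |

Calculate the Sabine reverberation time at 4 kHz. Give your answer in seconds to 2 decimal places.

A = Σ Sᵢαᵢ = 288×0.08 + 288×0.03 + 468.6×0.99 + 7.4×0.03 = 495.816 sabins.
Volume V = 18 × 16 × 7 = 2016 m³.
RT60 = 0.161 · V / A = 0.161 × 2016 / 495.816 = 0.65 s.

0.65 s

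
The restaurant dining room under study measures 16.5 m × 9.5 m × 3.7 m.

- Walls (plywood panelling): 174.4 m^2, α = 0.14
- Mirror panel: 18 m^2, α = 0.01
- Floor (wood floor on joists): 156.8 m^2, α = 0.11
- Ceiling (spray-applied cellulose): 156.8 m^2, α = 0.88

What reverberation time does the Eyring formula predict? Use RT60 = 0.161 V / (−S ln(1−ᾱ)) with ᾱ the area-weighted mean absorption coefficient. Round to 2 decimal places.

S = Σ Sᵢ = 506.0 m^2.
Absorption A = 174.4·0.14 + 18·0.01 + 156.8·0.11 + 156.8·0.88 = 179.828 sabins.
Mean coefficient ᾱ = A/S = 0.3554.
−S·ln(1−ᾱ) = −506.0 × ln(1 − 0.3554) = 222.197.
V = 16.5 × 9.5 × 3.7 = 579.975 m³.
T = 0.161·V/[−S·ln(1−ᾱ)] = 0.161·579.975/222.197 = 0.42 s.

0.42 seconds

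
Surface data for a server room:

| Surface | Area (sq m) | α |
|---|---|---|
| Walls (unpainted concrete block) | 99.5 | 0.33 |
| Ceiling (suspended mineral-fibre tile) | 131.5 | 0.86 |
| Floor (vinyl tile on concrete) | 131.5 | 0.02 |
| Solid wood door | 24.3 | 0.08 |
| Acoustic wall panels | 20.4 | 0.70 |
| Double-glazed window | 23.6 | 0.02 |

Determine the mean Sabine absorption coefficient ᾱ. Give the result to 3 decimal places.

0.384

S = Σ Sᵢ = 99.5 + 131.5 + 131.5 + 24.3 + 20.4 + 23.6 = 430.8 sq m.
Weighted sum Σ Sα = 165.251.
ᾱ = A/S = 0.384.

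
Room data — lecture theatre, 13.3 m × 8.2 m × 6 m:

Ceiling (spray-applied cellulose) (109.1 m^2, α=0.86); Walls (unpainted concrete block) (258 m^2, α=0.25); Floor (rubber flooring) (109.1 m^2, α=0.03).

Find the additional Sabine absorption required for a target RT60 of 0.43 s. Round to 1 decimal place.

Total absorption A₁ = 109.1*0.86 + 258*0.25 + 109.1*0.03
  = 93.826 + 64.500 + 3.273 = 161.599 m^2 sabins.
V = 654.36 m³. Required absorption A₂ = 0.161 × 654.36 / 0.43 = 245.005 sabins.
Shortfall: 245.005 − 161.599 = 83.4 sabins.

83.4 sabins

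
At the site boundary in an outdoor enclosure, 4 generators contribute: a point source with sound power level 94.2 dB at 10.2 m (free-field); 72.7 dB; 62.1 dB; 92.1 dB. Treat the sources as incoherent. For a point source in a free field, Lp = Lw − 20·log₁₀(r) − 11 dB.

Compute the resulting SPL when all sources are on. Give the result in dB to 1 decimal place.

92.2 dB

Source at 10.2 m: Lp = 94.2 − 20·log₁₀(10.2) − 11 = 63.0 dB.
Σ 10^(Lᵢ/10) = 1.644e+09.
Combined level = 10 log₁₀(1.644e+09) = 92.2 dB.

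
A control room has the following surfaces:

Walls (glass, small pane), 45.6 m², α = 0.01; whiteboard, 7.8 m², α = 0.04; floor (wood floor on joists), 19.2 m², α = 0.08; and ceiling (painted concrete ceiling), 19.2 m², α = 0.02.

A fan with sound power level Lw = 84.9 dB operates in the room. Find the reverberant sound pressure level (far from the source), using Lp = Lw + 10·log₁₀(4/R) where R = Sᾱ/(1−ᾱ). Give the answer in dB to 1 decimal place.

A = 2.688 sabins; S = 91.8 m².
ᾱ = 2.688/91.8 = 0.0293; R = Sᾱ/(1−ᾱ) = 2.688/(1−0.0293) = 2.769 m².
Lp = 84.9 + 10·log₁₀(4/2.769) = 84.9 + (1.60) = 86.5 dB.

86.5 dB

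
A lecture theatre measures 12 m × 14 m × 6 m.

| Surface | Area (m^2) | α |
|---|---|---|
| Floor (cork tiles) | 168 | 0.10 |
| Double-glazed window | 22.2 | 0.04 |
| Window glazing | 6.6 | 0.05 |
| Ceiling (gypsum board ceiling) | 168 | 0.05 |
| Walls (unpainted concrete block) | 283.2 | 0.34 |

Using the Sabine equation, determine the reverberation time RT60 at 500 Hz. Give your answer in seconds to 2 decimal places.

Equivalent absorption area: A = 168·0.10 + 22.2·0.04 + 6.6·0.05 + 168·0.05 + 283.2·0.34 = 122.706 m^2.
Room volume: 1008 m³.
T = 0.161 V/A = 0.161·1008/122.706 = 1.32 s.

1.32 seconds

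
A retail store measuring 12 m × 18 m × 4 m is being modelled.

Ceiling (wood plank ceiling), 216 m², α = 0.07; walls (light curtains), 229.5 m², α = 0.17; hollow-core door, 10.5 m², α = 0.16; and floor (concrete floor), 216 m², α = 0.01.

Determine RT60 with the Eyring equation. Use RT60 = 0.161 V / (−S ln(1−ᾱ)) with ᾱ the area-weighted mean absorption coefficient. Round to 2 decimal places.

2.29 s

Total surface area S = 216 + 229.5 + 10.5 + 216 = 672.0 m².
Absorption A = 216·0.07 + 229.5·0.17 + 10.5·0.16 + 216·0.01 = 57.975 sabins.
ᾱ = 57.975 / 672.0 = 0.0863.
Eyring denominator: −S ln(1−ᾱ) = 60.650.
V = 12 × 18 × 4 = 864 m³.
RT60 = 0.161 × 864 / 60.650 = 2.29 s.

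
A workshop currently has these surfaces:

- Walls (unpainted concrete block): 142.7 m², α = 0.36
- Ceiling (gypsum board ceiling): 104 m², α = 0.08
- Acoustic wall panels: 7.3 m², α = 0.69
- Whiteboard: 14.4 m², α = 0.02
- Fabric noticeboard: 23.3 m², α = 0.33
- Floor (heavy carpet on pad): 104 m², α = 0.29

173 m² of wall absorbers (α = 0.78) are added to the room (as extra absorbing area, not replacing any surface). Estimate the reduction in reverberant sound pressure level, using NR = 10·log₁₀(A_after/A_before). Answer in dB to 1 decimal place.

3.6 dB

Total absorption A_before = 142.7×0.36 + 104×0.08 + 7.3×0.69 + 14.4×0.02 + 23.3×0.33 + 104×0.29
  = 51.372 + 8.320 + 5.037 + 0.288 + 7.689 + 30.160 = 102.866 m² sabins.
Added absorption = 173 × 0.78 = 134.940 sabins.
New total A_after = 237.806 sabins.
NR = 10·log₁₀(237.806/102.866) = 3.6 dB.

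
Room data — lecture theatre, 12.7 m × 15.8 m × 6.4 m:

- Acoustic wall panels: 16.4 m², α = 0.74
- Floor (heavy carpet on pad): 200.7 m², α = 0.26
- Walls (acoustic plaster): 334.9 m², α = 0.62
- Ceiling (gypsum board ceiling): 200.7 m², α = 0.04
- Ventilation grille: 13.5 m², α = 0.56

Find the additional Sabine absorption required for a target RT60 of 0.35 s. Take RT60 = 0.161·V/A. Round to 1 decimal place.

303.2 sabins

Summing Sᵢαᵢ: 12.136 + 52.182 + 207.638 + 8.028 + 7.560 → A₁ = 287.544 sabins.
V = 1284.224 m³. Required absorption A₂ = 0.161 × 1284.224 / 0.35 = 590.743 sabins.
Shortfall: 590.743 − 287.544 = 303.2 sabins.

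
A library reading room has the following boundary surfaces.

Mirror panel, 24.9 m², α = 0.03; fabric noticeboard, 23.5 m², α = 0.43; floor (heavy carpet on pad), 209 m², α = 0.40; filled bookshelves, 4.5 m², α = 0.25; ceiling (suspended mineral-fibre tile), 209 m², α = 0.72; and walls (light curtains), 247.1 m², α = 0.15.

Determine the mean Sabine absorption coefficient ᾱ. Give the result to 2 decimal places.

Total surface area S = 718.0 m².
Σ(Sᵢαᵢ) = 24.9*0.03 + 23.5*0.43 + 209*0.40 + 4.5*0.25 + 209*0.72 + 247.1*0.15 = 283.122.
ᾱ = 283.122 / 718.0 = 0.39.

0.39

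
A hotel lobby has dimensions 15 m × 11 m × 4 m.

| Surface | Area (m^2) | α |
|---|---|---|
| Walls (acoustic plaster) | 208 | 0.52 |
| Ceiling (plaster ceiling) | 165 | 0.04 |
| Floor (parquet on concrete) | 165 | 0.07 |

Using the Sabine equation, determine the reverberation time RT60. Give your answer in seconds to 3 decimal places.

0.841 sec

Total absorption A = 208·0.52 + 165·0.04 + 165·0.07
  = 108.160 + 6.600 + 11.550 = 126.310 m^2 sabins.
Volume V = 15 × 11 × 4 = 660 m³.
RT60 = 0.161 · V / A = 0.161 × 660 / 126.310 = 0.841 s.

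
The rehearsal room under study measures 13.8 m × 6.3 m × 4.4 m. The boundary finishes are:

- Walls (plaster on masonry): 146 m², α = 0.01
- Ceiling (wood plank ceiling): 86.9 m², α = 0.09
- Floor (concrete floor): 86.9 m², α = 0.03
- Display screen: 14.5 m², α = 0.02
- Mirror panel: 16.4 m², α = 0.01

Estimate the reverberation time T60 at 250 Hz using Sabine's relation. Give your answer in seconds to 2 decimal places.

4.99 s

A = Σ Sᵢαᵢ = 146*0.01 + 86.9*0.09 + 86.9*0.03 + 14.5*0.02 + 16.4*0.01 = 12.342 sabins.
Room volume: 382.536 m³.
RT60 = 0.161 · V / A = 0.161 × 382.536 / 12.342 = 4.99 s.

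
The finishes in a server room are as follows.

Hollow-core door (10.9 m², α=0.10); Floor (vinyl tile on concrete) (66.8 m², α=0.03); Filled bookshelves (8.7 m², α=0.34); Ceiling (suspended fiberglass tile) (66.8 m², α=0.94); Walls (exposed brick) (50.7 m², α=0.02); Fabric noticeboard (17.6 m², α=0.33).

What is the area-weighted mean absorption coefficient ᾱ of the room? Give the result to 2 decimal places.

0.34

S = Σ Sᵢ = 10.9 + 66.8 + 8.7 + 66.8 + 50.7 + 17.6 = 221.5 m².
Weighted sum Σ Sα = 75.666.
ᾱ = 75.666 / 221.5 = 0.34.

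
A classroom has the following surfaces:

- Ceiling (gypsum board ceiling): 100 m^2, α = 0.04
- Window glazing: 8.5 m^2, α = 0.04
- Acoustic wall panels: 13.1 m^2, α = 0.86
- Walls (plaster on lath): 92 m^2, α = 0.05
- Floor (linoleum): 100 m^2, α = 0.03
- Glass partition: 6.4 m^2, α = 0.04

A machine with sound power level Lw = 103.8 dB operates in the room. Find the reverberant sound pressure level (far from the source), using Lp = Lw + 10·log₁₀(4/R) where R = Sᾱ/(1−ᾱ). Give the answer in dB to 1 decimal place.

A = 23.462 sabins; S = 320.0 m^2.
ᾱ = 23.462/320.0 = 0.0733; R = Sᾱ/(1−ᾱ) = 23.462/(1−0.0733) = 25.318 m^2.
Lp = Lw + 10 log₁₀(4/R) = 103.8 -8.01 = 95.8 dB.

95.8 dB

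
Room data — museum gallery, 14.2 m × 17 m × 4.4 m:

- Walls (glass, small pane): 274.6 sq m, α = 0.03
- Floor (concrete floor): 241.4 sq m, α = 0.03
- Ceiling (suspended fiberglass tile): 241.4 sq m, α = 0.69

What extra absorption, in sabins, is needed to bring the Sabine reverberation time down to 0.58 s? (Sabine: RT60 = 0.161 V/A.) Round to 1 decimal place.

112.8 sabins

Total absorption A₁ = 274.6×0.03 + 241.4×0.03 + 241.4×0.69
  = 8.238 + 7.242 + 166.566 = 182.046 sq m sabins.
For T = 0.58 s, need A₂ = 0.161·V/T = 0.161·1062.16/0.58 = 294.841 sabins.
Additional absorption ΔA = 294.841 − 182.046 = 112.8 sabins.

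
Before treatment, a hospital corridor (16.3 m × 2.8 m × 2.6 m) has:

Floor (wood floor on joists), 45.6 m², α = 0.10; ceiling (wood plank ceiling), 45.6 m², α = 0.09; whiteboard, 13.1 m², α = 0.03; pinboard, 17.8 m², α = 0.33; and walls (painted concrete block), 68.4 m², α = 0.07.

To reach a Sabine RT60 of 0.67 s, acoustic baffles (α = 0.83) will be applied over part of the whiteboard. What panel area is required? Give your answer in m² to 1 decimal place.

A₁ = Σ Sᵢαᵢ = 45.6×0.10 + 45.6×0.09 + 13.1×0.03 + 17.8×0.33 + 68.4×0.07 = 19.719 sabins.
Required A₂ = 0.161·118.664/0.67 = 28.515 sabins.
Absorption to add: 28.515 − 19.719 = 8.796 sabins.
Net gain per m²: Δα = 0.83 − 0.03 = 0.80.
Panel area = 8.796 / 0.80 = 11.0 m².

11.0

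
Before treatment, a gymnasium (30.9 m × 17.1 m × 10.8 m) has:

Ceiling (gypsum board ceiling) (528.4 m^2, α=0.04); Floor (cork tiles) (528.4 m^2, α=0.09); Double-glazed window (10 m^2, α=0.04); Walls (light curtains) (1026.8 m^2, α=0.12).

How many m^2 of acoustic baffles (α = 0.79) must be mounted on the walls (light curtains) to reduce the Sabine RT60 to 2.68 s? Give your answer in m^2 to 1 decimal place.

224.6

Equivalent absorption area: A₁ = 528.4×0.04 + 528.4×0.09 + 10×0.04 + 1026.8×0.12 = 192.308 m^2.
Required A₂ = 0.161·5706.612/2.68 = 342.823 sabins.
Absorption to add: 342.823 − 192.308 = 150.515 sabins.
Net gain per m^2: Δα = 0.79 − 0.12 = 0.67.
Area = ΔA/Δα = 150.515/0.67 = 224.6 m^2.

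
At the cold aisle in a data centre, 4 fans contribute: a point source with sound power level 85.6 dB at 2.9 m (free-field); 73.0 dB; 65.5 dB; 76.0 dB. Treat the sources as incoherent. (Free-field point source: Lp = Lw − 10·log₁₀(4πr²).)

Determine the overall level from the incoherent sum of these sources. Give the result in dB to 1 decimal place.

78.2 dB

Source at 2.9 m: Lp = 85.6 − 10·log₁₀(4π·2.9²) = 85.6 − 10·log₁₀(105.683) = 65.4 dB.
Σ 10^(Lᵢ/10) = 6.678e+07.
Back to dB: 10·log₁₀ Σ = 78.2 dB.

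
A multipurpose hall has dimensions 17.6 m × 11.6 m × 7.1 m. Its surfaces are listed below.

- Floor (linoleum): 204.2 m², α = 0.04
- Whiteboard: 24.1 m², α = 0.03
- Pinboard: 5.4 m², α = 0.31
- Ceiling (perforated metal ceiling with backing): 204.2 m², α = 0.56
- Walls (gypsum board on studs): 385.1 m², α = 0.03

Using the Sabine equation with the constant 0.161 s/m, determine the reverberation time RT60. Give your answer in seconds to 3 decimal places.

1.710 s

A = Σ Sᵢαᵢ = 204.2×0.04 + 24.1×0.03 + 5.4×0.31 + 204.2×0.56 + 385.1×0.03 = 136.470 sabins.
V = 17.6·11.6·7.1 = 1449.536 m³.
RT60 = 0.161 · V / A = 0.161 × 1449.536 / 136.470 = 1.710 s.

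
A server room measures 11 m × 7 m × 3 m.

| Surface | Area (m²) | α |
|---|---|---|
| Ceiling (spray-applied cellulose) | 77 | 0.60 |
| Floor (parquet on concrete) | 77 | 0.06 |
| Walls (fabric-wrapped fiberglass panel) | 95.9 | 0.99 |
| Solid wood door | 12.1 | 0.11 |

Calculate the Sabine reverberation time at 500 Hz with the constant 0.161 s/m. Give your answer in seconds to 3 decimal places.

Equivalent absorption area: A = 77×0.60 + 77×0.06 + 95.9×0.99 + 12.1×0.11 = 147.092 m².
V = 11·7·3 = 231 m³.
RT60 = 0.161 · V / A = 0.161 × 231 / 147.092 = 0.253 s.

0.253 s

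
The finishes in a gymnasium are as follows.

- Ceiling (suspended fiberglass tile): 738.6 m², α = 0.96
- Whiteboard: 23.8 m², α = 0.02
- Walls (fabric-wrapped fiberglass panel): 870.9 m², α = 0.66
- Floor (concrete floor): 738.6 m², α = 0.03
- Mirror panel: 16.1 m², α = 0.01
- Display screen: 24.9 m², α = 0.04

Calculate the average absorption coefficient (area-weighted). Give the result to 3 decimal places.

Total surface area S = 2412.9 m².
Σ(Sᵢαᵢ) = 738.6·0.96 + 23.8·0.02 + 870.9·0.66 + 738.6·0.03 + 16.1·0.01 + 24.9·0.04 = 1307.641.
ᾱ = 1307.641 / 2412.9 = 0.542.

0.542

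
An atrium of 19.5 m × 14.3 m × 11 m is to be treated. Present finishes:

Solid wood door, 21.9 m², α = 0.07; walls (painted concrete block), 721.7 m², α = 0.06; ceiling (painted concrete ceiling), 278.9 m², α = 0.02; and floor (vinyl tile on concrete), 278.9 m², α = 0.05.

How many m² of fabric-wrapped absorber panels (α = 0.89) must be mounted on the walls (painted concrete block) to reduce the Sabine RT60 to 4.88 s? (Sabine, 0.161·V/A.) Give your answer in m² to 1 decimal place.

44.4

Total absorption A₁ = 21.9*0.07 + 721.7*0.06 + 278.9*0.02 + 278.9*0.05
  = 1.533 + 43.302 + 5.578 + 13.945 = 64.358 m² sabins.
V = 3067.35 m³. Target absorption A₂ = 0.161 × 3067.35 / 4.88 = 101.197 sabins.
ΔA needed = 101.197 − 64.358 = 36.839 sabins.
Each m² of panel replacing the walls (painted concrete block) adds (0.89 − 0.06) = 0.83 sabins.
Panel area = 36.839 / 0.83 = 44.4 m².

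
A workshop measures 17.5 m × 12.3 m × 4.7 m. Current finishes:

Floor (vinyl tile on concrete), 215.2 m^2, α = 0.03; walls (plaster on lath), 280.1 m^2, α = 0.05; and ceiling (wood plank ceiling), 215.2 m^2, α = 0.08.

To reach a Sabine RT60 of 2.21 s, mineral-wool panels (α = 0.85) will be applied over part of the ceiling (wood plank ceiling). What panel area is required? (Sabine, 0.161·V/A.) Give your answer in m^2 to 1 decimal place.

46.8

Summing Sᵢαᵢ: 6.456 + 14.005 + 17.216 → A₁ = 37.677 sabins.
Required A₂ = 0.161·1011.675/2.21 = 73.701 sabins.
Absorption to add: 73.701 − 37.677 = 36.024 sabins.
Net gain per m^2: Δα = 0.85 − 0.08 = 0.77.
Area = ΔA/Δα = 36.024/0.77 = 46.8 m^2.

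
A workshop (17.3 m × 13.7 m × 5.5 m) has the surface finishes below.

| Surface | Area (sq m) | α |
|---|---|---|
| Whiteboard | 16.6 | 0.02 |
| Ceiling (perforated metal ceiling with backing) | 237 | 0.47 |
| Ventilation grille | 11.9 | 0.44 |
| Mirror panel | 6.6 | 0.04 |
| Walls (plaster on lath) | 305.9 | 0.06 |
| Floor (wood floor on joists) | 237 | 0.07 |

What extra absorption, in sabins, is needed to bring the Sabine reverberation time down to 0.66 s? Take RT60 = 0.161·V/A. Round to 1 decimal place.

A₁ = Σ Sᵢαᵢ = 16.6×0.02 + 237×0.47 + 11.9×0.44 + 6.6×0.04 + 305.9×0.06 + 237×0.07 = 152.166 sabins.
For T = 0.66 s, need A₂ = 0.161·V/T = 0.161·1303.555/0.66 = 317.988 sabins.
Shortfall: 317.988 − 152.166 = 165.8 sabins.

165.8 sabins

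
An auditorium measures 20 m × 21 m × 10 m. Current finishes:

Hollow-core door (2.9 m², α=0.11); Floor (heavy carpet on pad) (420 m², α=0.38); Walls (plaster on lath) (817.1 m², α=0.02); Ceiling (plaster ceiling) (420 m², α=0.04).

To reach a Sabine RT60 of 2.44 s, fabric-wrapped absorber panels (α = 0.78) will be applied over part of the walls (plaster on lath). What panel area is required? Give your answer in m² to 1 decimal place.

110.6

Summing Sᵢαᵢ: 0.319 + 159.600 + 16.342 + 16.800 → A₁ = 193.061 sabins.
V = 4200 m³. Target absorption A₂ = 0.161 × 4200 / 2.44 = 277.131 sabins.
Absorption to add: 277.131 − 193.061 = 84.070 sabins.
Net gain per m²: Δα = 0.78 − 0.02 = 0.76.
Area = ΔA/Δα = 84.070/0.76 = 110.6 m².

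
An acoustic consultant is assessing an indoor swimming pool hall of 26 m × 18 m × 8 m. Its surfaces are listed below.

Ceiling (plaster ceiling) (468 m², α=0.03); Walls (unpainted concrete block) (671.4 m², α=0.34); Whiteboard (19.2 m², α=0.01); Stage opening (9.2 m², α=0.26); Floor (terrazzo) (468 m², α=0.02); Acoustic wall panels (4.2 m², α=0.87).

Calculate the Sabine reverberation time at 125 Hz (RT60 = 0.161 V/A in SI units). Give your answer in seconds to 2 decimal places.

2.34 s

Equivalent absorption area: A = 468*0.03 + 671.4*0.34 + 19.2*0.01 + 9.2*0.26 + 468*0.02 + 4.2*0.87 = 257.914 m².
Volume V = 26 × 18 × 8 = 3744 m³.
Sabine: RT60 = 0.161 × 3744 / 257.914 = 2.34 s.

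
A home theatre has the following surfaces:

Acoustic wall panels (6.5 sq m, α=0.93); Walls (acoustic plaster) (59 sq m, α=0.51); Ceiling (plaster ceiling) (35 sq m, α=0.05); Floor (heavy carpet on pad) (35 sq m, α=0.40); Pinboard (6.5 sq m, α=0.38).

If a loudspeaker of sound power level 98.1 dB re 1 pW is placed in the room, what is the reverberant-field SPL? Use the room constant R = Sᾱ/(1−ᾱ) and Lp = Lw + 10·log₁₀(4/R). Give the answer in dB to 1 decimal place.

A = 54.355 sabins; S = 142.0 sq m.
ᾱ = 54.355/142.0 = 0.3828; R = Sᾱ/(1−ᾱ) = 54.355/(1−0.3828) = 88.067 sq m.
Lp = 98.1 + 10·log₁₀(4/88.067) = 98.1 + (-13.43) = 84.7 dB.

84.7 dB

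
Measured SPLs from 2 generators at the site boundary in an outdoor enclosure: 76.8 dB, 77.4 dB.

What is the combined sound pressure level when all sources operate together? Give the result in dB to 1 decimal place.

80.1 dB

Converting to relative power and adding: 10^(76.8/10) + 10^(77.4/10) = 1.028e+08.
L_total = 10·log₁₀(1.028e+08) = 80.1 dB.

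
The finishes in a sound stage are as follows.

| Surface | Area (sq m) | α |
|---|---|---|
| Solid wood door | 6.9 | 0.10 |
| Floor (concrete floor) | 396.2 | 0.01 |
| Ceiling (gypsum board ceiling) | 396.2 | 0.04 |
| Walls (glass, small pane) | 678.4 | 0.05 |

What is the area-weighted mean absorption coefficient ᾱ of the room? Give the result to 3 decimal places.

0.037

Total surface area S = 1477.7 sq m.
Weighted sum Σ Sα = 54.420.
ᾱ = 54.420 / 1477.7 = 0.037.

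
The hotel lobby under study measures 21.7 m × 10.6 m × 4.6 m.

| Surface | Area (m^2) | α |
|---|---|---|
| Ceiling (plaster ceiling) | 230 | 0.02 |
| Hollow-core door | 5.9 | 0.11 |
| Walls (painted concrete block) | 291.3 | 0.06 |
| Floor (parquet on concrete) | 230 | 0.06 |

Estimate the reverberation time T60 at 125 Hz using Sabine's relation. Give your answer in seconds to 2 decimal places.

A = Σ Sᵢαᵢ = 230*0.02 + 5.9*0.11 + 291.3*0.06 + 230*0.06 = 36.527 sabins.
Room volume: 1058.092 m³.
RT60 = 0.161 · V / A = 0.161 × 1058.092 / 36.527 = 4.66 s.

4.66 s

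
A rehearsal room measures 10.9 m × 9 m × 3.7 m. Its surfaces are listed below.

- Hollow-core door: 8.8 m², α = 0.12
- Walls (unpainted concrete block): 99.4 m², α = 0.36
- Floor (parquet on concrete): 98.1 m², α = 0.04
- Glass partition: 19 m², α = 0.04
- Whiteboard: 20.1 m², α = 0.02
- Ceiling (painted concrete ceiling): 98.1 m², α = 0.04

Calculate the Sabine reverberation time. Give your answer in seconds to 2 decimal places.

1.27 seconds

Equivalent absorption area: A = 8.8×0.12 + 99.4×0.36 + 98.1×0.04 + 19×0.04 + 20.1×0.02 + 98.1×0.04 = 45.850 m².
Volume V = 10.9 × 9 × 3.7 = 362.97 m³.
RT60 = 0.161 · V / A = 0.161 × 362.97 / 45.850 = 1.27 s.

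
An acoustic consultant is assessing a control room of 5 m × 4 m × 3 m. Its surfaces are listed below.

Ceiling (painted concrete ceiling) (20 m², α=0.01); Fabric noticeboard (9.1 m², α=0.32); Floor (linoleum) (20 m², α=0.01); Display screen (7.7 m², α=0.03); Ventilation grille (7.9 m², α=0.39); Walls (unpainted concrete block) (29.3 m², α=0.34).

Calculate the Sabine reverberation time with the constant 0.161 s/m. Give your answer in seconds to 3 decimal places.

Equivalent absorption area: A = 20·0.01 + 9.1·0.32 + 20·0.01 + 7.7·0.03 + 7.9·0.39 + 29.3·0.34 = 16.586 m².
Room volume: 60 m³.
T = 0.161 V/A = 0.161·60/16.586 = 0.582 s.

0.582 s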